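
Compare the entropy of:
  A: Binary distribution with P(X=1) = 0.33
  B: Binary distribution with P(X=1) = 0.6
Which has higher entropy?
B

For binary distributions, entropy is maximized at p=0.5 and decreases as p moves toward 0 or 1.

H(A) = H(0.33) = 0.9149 bits
H(B) = H(0.6) = 0.9710 bits

Distribution B (p=0.6) is closer to uniform (p=0.5), so it has higher entropy.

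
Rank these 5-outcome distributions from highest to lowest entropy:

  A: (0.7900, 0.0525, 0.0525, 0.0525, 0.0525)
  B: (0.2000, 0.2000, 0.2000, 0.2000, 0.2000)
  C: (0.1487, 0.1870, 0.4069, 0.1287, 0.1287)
B > C > A

Key insight: Entropy is maximized by uniform distributions and minimized by concentrated distributions.

- Uniform distributions have maximum entropy log₂(5) = 2.3219 bits
- The more "peaked" or concentrated a distribution, the lower its entropy

Entropies:
  H(A) = 1.1615 bits
  H(B) = 2.3219 bits
  H(C) = 2.1504 bits

Ranking: B > C > A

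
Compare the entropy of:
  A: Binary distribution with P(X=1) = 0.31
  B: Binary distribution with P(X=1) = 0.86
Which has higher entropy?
A

For binary distributions, entropy is maximized at p=0.5 and decreases as p moves toward 0 or 1.

H(A) = H(0.31) = 0.8932 bits
H(B) = H(0.86) = 0.5842 bits

Distribution A (p=0.31) is closer to uniform (p=0.5), so it has higher entropy.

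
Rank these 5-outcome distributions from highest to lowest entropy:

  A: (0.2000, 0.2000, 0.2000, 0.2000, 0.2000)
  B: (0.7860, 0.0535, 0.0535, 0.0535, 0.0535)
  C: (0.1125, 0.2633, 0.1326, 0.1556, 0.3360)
A > C > B

Key insight: Entropy is maximized by uniform distributions and minimized by concentrated distributions.

- Uniform distributions have maximum entropy log₂(5) = 2.3219 bits
- The more "peaked" or concentrated a distribution, the lower its entropy

Entropies:
  H(A) = 2.3219 bits
  H(B) = 1.1771 bits
  H(C) = 2.1943 bits

Ranking: A > C > B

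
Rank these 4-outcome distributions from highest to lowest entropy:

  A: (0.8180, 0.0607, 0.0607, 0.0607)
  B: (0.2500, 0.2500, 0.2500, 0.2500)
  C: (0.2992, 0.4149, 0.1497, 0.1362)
B > C > A

Key insight: Entropy is maximized by uniform distributions and minimized by concentrated distributions.

- Uniform distributions have maximum entropy log₂(4) = 2.0000 bits
- The more "peaked" or concentrated a distribution, the lower its entropy

Entropies:
  H(A) = 0.9729 bits
  H(B) = 2.0000 bits
  H(C) = 1.8493 bits

Ranking: B > C > A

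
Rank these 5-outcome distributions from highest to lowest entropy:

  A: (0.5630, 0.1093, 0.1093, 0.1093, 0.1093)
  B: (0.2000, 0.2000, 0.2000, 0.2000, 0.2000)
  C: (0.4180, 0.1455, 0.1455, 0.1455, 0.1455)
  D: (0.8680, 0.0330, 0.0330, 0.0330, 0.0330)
B > C > A > D

Key insight: Entropy is maximized by uniform distributions and minimized by concentrated distributions.

Entropies:
  H(A) = 1.8625 bits
  H(B) = 2.3219 bits
  H(C) = 2.1445 bits
  H(D) = 0.8269 bits

Ranking: B > C > A > D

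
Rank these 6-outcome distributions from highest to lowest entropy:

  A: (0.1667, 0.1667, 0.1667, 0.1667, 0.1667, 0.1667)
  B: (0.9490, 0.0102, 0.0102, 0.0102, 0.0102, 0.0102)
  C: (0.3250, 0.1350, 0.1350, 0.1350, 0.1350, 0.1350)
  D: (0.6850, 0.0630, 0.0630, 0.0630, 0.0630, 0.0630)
A > C > D > B

Key insight: Entropy is maximized by uniform distributions and minimized by concentrated distributions.

Entropies:
  H(A) = 2.5850 bits
  H(B) = 0.4090 bits
  H(C) = 2.4770 bits
  H(D) = 1.6303 bits

Ranking: A > C > D > B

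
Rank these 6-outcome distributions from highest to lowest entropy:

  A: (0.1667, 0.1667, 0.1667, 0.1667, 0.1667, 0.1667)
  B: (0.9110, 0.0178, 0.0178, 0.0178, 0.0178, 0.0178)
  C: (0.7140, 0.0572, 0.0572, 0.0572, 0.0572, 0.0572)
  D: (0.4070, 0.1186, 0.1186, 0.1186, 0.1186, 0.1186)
A > D > C > B

Key insight: Entropy is maximized by uniform distributions and minimized by concentrated distributions.

Entropies:
  H(A) = 2.5850 bits
  H(B) = 0.6398 bits
  H(C) = 1.5276 bits
  H(D) = 2.3518 bits

Ranking: A > D > C > B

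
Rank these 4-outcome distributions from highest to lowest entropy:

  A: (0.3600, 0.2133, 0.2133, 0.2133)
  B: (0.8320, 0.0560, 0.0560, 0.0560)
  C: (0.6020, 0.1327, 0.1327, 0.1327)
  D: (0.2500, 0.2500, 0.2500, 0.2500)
D > A > C > B

Key insight: Entropy is maximized by uniform distributions and minimized by concentrated distributions.

Entropies:
  H(A) = 1.9571 bits
  H(B) = 0.9194 bits
  H(C) = 1.6006 bits
  H(D) = 2.0000 bits

Ranking: D > A > C > B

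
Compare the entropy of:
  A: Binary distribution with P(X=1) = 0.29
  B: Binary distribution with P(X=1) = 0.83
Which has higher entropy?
A

For binary distributions, entropy is maximized at p=0.5 and decreases as p moves toward 0 or 1.

H(A) = H(0.29) = 0.8687 bits
H(B) = H(0.83) = 0.6577 bits

Distribution A (p=0.29) is closer to uniform (p=0.5), so it has higher entropy.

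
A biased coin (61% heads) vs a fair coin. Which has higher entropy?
Fair coin

The fair coin is uniform (p=0.5), maximizing binary entropy at 1 bit. The biased coin has H(0.61) ≈ 0.965 bits — its outcome is more predictable, so its entropy is lower.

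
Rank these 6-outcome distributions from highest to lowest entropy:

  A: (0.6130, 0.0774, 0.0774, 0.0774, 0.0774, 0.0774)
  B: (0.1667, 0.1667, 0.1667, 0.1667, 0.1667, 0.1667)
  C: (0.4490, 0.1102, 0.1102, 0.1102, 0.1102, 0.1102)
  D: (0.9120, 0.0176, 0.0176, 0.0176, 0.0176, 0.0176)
B > C > A > D

Key insight: Entropy is maximized by uniform distributions and minimized by concentrated distributions.

Entropies:
  H(A) = 1.8614 bits
  H(B) = 2.5850 bits
  H(C) = 2.2719 bits
  H(D) = 0.6341 bits

Ranking: B > C > A > D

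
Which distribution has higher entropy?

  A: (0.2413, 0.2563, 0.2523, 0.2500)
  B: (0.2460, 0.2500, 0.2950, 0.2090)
A

Both distributions are close to uniform, making this a harder comparison.

H(A) = 1.9997 bits
H(B) = 1.9893 bits

The distribution closer to uniform has higher entropy.
Answer: A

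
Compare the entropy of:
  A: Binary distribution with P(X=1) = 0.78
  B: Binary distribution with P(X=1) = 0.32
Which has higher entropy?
B

For binary distributions, entropy is maximized at p=0.5 and decreases as p moves toward 0 or 1.

H(A) = H(0.78) = 0.7602 bits
H(B) = H(0.32) = 0.9044 bits

Distribution B (p=0.32) is closer to uniform (p=0.5), so it has higher entropy.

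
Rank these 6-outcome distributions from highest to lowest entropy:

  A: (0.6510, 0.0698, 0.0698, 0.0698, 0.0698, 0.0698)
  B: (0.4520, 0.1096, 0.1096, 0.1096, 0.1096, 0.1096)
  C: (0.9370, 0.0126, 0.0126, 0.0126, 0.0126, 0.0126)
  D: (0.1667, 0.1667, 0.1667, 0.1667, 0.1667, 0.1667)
D > B > A > C

Key insight: Entropy is maximized by uniform distributions and minimized by concentrated distributions.

Entropies:
  H(A) = 1.7435 bits
  H(B) = 2.2658 bits
  H(C) = 0.4855 bits
  H(D) = 2.5850 bits

Ranking: D > B > A > C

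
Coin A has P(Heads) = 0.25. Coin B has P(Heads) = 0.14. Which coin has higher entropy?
A

For binary distributions, entropy is maximized at p=0.5 and decreases as p moves toward 0 or 1.

H(A) = H(0.25) = 0.8113 bits
H(B) = H(0.14) = 0.5842 bits

Distribution A (p=0.25) is closer to uniform (p=0.5), so it has higher entropy.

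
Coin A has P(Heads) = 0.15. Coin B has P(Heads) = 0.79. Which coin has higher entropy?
B

For binary distributions, entropy is maximized at p=0.5 and decreases as p moves toward 0 or 1.

H(A) = H(0.15) = 0.6098 bits
H(B) = H(0.79) = 0.7415 bits

Distribution B (p=0.79) is closer to uniform (p=0.5), so it has higher entropy.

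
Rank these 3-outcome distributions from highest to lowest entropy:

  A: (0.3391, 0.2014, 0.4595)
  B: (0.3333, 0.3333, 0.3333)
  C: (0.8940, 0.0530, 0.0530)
B > A > C

Key insight: Entropy is maximized by uniform distributions and minimized by concentrated distributions.

- Uniform distributions have maximum entropy log₂(3) = 1.5850 bits
- The more "peaked" or concentrated a distribution, the lower its entropy

Entropies:
  H(A) = 1.5102 bits
  H(B) = 1.5850 bits
  H(C) = 0.5937 bits

Ranking: B > A > C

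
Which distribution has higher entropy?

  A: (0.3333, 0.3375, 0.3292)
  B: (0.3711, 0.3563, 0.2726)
A

Both distributions are close to uniform, making this a harder comparison.

H(A) = 1.5849 bits
H(B) = 1.5724 bits

The distribution closer to uniform has higher entropy.
Answer: A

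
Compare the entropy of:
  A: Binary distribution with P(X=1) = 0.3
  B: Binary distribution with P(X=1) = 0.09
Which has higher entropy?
A

For binary distributions, entropy is maximized at p=0.5 and decreases as p moves toward 0 or 1.

H(A) = H(0.3) = 0.8813 bits
H(B) = H(0.09) = 0.4365 bits

Distribution A (p=0.3) is closer to uniform (p=0.5), so it has higher entropy.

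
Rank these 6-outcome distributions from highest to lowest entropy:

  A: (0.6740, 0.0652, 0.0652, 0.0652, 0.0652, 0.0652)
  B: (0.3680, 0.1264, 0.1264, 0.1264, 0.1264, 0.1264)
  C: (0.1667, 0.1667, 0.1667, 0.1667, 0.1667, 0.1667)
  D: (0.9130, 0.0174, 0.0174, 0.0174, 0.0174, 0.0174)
C > B > A > D

Key insight: Entropy is maximized by uniform distributions and minimized by concentrated distributions.

Entropies:
  H(A) = 1.6677 bits
  H(B) = 2.4166 bits
  H(C) = 2.5850 bits
  H(D) = 0.6284 bits

Ranking: C > B > A > D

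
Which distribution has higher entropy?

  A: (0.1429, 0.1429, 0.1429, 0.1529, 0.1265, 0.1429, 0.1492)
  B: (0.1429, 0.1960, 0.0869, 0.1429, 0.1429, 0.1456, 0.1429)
A

Both distributions are close to uniform, making this a harder comparison.

H(A) = 2.8053 bits
H(B) = 2.7761 bits

The distribution closer to uniform has higher entropy.
Answer: A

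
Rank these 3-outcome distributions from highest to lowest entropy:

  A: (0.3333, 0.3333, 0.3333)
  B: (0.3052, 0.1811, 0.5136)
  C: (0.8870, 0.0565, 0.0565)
A > B > C

Key insight: Entropy is maximized by uniform distributions and minimized by concentrated distributions.

- Uniform distributions have maximum entropy log₂(3) = 1.5850 bits
- The more "peaked" or concentrated a distribution, the lower its entropy

Entropies:
  H(A) = 1.5850 bits
  H(B) = 1.4627 bits
  H(C) = 0.6219 bits

Ranking: A > B > C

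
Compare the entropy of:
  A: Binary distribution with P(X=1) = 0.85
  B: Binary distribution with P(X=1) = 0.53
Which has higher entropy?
B

For binary distributions, entropy is maximized at p=0.5 and decreases as p moves toward 0 or 1.

H(A) = H(0.85) = 0.6098 bits
H(B) = H(0.53) = 0.9974 bits

Distribution B (p=0.53) is closer to uniform (p=0.5), so it has higher entropy.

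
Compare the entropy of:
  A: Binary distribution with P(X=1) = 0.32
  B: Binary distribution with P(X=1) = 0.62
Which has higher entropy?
B

For binary distributions, entropy is maximized at p=0.5 and decreases as p moves toward 0 or 1.

H(A) = H(0.32) = 0.9044 bits
H(B) = H(0.62) = 0.9580 bits

Distribution B (p=0.62) is closer to uniform (p=0.5), so it has higher entropy.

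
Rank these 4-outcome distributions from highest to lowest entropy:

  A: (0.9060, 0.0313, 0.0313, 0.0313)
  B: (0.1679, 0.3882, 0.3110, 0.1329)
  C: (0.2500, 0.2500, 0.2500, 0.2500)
C > B > A

Key insight: Entropy is maximized by uniform distributions and minimized by concentrated distributions.

- Uniform distributions have maximum entropy log₂(4) = 2.0000 bits
- The more "peaked" or concentrated a distribution, the lower its entropy

Entropies:
  H(A) = 0.5987 bits
  H(B) = 1.8732 bits
  H(C) = 2.0000 bits

Ranking: C > B > A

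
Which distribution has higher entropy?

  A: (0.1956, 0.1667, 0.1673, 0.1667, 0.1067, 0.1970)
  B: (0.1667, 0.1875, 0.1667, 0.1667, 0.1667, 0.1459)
B

Both distributions are close to uniform, making this a harder comparison.

H(A) = 2.5599 bits
H(B) = 2.5812 bits

The distribution closer to uniform has higher entropy.
Answer: B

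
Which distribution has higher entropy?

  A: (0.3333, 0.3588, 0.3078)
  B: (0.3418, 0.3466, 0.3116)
B

Both distributions are close to uniform, making this a harder comparison.

H(A) = 1.5821 bits
H(B) = 1.5834 bits

The distribution closer to uniform has higher entropy.
Answer: B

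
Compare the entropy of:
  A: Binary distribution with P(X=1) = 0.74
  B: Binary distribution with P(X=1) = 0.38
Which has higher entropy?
B

For binary distributions, entropy is maximized at p=0.5 and decreases as p moves toward 0 or 1.

H(A) = H(0.74) = 0.8267 bits
H(B) = H(0.38) = 0.9580 bits

Distribution B (p=0.38) is closer to uniform (p=0.5), so it has higher entropy.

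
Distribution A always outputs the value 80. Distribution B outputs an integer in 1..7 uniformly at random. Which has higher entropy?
B

A is deterministic, so H(A) = 0. B is uniform over 7 outcomes, so H(B) = log₂(7) = 2.807 bits. Any distribution with genuine randomness has higher entropy than a deterministic one.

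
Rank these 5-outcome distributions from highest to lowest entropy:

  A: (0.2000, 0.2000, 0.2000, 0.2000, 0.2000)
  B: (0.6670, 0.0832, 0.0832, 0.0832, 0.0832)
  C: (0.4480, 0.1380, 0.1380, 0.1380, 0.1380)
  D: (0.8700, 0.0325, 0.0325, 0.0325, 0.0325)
A > C > B > D

Key insight: Entropy is maximized by uniform distributions and minimized by concentrated distributions.

Entropies:
  H(A) = 2.3219 bits
  H(B) = 1.5840 bits
  H(C) = 2.0962 bits
  H(D) = 0.8174 bits

Ranking: A > C > B > D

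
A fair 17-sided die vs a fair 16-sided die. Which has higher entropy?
17-sided die

Both are uniform distributions; for uniform over n outcomes, H = log₂(n). H(17-sided) = log₂(17) = 4.087 bits and H(16-sided) = log₂(16) = 4.000 bits. More outcomes in a uniform distribution means higher entropy.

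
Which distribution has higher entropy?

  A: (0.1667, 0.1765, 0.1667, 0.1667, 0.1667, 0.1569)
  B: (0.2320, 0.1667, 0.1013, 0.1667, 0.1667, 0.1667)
A

Both distributions are close to uniform, making this a harder comparison.

H(A) = 2.5841 bits
H(B) = 2.5470 bits

The distribution closer to uniform has higher entropy.
Answer: A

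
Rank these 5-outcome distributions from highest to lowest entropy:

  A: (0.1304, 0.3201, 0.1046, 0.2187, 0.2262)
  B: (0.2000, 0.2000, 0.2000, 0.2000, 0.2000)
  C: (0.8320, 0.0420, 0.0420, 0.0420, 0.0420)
B > A > C

Key insight: Entropy is maximized by uniform distributions and minimized by concentrated distributions.

- Uniform distributions have maximum entropy log₂(5) = 2.3219 bits
- The more "peaked" or concentrated a distribution, the lower its entropy

Entropies:
  H(A) = 2.2146 bits
  H(B) = 2.3219 bits
  H(C) = 0.9891 bits

Ranking: B > A > C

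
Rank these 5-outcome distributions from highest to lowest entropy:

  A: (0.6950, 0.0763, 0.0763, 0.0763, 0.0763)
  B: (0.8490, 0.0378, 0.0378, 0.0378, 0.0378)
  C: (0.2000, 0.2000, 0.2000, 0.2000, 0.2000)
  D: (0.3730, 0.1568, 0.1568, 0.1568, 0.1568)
C > D > A > B

Key insight: Entropy is maximized by uniform distributions and minimized by concentrated distributions.

Entropies:
  H(A) = 1.4973 bits
  H(B) = 0.9143 bits
  H(C) = 2.3219 bits
  H(D) = 2.2069 bits

Ranking: C > D > A > B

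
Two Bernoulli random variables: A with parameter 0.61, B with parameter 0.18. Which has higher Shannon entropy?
A

For binary distributions, entropy is maximized at p=0.5 and decreases as p moves toward 0 or 1.

H(A) = H(0.61) = 0.9648 bits
H(B) = H(0.18) = 0.6801 bits

Distribution A (p=0.61) is closer to uniform (p=0.5), so it has higher entropy.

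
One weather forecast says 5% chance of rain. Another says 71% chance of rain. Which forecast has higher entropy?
71% forecast

Treat each forecast as a Bernoulli distribution. Binary entropy is maximized at p=0.5 and falls off symmetrically toward 0 or 1. The 71% forecast is closer to 50%, so it is more uncertain. H(5%) ≈ 0.286 bits, H(71%) ≈ 0.869 bits.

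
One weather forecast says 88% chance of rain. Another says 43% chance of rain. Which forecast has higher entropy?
43% forecast

Treat each forecast as a Bernoulli distribution. Binary entropy is maximized at p=0.5 and falls off symmetrically toward 0 or 1. The 43% forecast is closer to 50%, so it is more uncertain. H(88%) ≈ 0.529 bits, H(43%) ≈ 0.986 bits.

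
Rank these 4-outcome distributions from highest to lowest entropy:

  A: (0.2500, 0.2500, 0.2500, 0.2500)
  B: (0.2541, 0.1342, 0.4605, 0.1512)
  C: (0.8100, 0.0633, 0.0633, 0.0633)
A > B > C

Key insight: Entropy is maximized by uniform distributions and minimized by concentrated distributions.

- Uniform distributions have maximum entropy log₂(4) = 2.0000 bits
- The more "peaked" or concentrated a distribution, the lower its entropy

Entropies:
  H(A) = 2.0000 bits
  H(B) = 1.8184 bits
  H(C) = 1.0026 bits

Ranking: A > B > C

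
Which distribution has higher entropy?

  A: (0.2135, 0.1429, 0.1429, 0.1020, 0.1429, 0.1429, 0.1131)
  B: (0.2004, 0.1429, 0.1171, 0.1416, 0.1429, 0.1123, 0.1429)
B

Both distributions are close to uniform, making this a harder comparison.

H(A) = 2.7713 bits
H(B) = 2.7839 bits

The distribution closer to uniform has higher entropy.
Answer: B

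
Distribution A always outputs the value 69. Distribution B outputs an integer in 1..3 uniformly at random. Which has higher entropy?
B

A is deterministic, so H(A) = 0. B is uniform over 3 outcomes, so H(B) = log₂(3) = 1.585 bits. Any distribution with genuine randomness has higher entropy than a deterministic one.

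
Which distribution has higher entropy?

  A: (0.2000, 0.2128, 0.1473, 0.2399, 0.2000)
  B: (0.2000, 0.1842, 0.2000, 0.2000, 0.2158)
B

Both distributions are close to uniform, making this a harder comparison.

H(A) = 2.3049 bits
H(B) = 2.3201 bits

The distribution closer to uniform has higher entropy.
Answer: B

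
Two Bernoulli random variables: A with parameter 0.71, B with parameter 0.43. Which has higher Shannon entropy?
B

For binary distributions, entropy is maximized at p=0.5 and decreases as p moves toward 0 or 1.

H(A) = H(0.71) = 0.8687 bits
H(B) = H(0.43) = 0.9858 bits

Distribution B (p=0.43) is closer to uniform (p=0.5), so it has higher entropy.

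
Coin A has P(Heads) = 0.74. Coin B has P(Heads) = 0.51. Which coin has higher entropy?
B

For binary distributions, entropy is maximized at p=0.5 and decreases as p moves toward 0 or 1.

H(A) = H(0.74) = 0.8267 bits
H(B) = H(0.51) = 0.9997 bits

Distribution B (p=0.51) is closer to uniform (p=0.5), so it has higher entropy.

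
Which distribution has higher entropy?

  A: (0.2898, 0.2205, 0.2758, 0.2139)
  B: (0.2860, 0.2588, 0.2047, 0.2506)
B

Both distributions are close to uniform, making this a harder comparison.

H(A) = 1.9872 bits
H(B) = 1.9899 bits

The distribution closer to uniform has higher entropy.
Answer: B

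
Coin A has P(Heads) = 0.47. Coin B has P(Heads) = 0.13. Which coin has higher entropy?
A

For binary distributions, entropy is maximized at p=0.5 and decreases as p moves toward 0 or 1.

H(A) = H(0.47) = 0.9974 bits
H(B) = H(0.13) = 0.5574 bits

Distribution A (p=0.47) is closer to uniform (p=0.5), so it has higher entropy.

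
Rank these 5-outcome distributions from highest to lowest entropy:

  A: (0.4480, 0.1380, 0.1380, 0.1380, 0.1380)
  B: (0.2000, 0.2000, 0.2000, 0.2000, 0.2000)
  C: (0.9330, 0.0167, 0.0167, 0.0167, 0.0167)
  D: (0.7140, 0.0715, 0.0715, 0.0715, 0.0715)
B > A > D > C

Key insight: Entropy is maximized by uniform distributions and minimized by concentrated distributions.

Entropies:
  H(A) = 2.0962 bits
  H(B) = 2.3219 bits
  H(C) = 0.4886 bits
  H(D) = 1.4355 bits

Ranking: B > A > D > C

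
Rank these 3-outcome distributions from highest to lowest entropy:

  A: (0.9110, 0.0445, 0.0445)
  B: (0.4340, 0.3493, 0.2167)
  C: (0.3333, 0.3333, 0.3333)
C > B > A

Key insight: Entropy is maximized by uniform distributions and minimized by concentrated distributions.

- Uniform distributions have maximum entropy log₂(3) = 1.5850 bits
- The more "peaked" or concentrated a distribution, the lower its entropy

Entropies:
  H(A) = 0.5221 bits
  H(B) = 1.5308 bits
  H(C) = 1.5850 bits

Ranking: C > B > A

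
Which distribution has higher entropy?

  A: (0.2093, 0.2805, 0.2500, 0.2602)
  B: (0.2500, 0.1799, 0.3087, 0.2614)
A

Both distributions are close to uniform, making this a harder comparison.

H(A) = 1.9921 bits
H(B) = 1.9747 bits

The distribution closer to uniform has higher entropy.
Answer: A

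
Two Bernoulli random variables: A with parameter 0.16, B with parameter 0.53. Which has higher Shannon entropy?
B

For binary distributions, entropy is maximized at p=0.5 and decreases as p moves toward 0 or 1.

H(A) = H(0.16) = 0.6343 bits
H(B) = H(0.53) = 0.9974 bits

Distribution B (p=0.53) is closer to uniform (p=0.5), so it has higher entropy.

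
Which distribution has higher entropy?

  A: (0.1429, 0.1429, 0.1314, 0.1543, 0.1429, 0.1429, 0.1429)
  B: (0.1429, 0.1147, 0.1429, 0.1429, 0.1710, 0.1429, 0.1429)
A

Both distributions are close to uniform, making this a harder comparison.

H(A) = 2.8060 bits
H(B) = 2.7993 bits

The distribution closer to uniform has higher entropy.
Answer: A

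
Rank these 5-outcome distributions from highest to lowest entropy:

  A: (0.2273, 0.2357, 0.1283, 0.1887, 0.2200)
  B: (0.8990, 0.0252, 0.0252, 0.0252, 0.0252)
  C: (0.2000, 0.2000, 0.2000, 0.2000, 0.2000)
C > A > B

Key insight: Entropy is maximized by uniform distributions and minimized by concentrated distributions.

- Uniform distributions have maximum entropy log₂(5) = 2.3219 bits
- The more "peaked" or concentrated a distribution, the lower its entropy

Entropies:
  H(A) = 2.2919 bits
  H(B) = 0.6742 bits
  H(C) = 2.3219 bits

Ranking: C > A > B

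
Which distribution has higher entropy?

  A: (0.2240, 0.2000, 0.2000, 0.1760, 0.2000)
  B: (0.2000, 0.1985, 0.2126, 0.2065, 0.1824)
B

Both distributions are close to uniform, making this a harder comparison.

H(A) = 2.3178 bits
H(B) = 2.3201 bits

The distribution closer to uniform has higher entropy.
Answer: B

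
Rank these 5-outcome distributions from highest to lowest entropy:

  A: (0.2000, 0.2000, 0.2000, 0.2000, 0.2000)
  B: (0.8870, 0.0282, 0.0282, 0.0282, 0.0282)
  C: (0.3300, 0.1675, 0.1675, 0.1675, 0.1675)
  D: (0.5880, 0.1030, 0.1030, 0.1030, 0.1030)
A > C > D > B

Key insight: Entropy is maximized by uniform distributions and minimized by concentrated distributions.

Entropies:
  H(A) = 2.3219 bits
  H(B) = 0.7349 bits
  H(C) = 2.2549 bits
  H(D) = 1.8015 bits

Ranking: A > C > D > B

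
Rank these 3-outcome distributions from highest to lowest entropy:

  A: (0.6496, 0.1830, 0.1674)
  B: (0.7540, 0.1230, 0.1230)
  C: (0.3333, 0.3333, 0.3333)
C > A > B

Key insight: Entropy is maximized by uniform distributions and minimized by concentrated distributions.

- Uniform distributions have maximum entropy log₂(3) = 1.5850 bits
- The more "peaked" or concentrated a distribution, the lower its entropy

Entropies:
  H(A) = 1.2843 bits
  H(B) = 1.0509 bits
  H(C) = 1.5850 bits

Ranking: C > A > B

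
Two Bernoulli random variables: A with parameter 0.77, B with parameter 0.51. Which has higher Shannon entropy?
B

For binary distributions, entropy is maximized at p=0.5 and decreases as p moves toward 0 or 1.

H(A) = H(0.77) = 0.7780 bits
H(B) = H(0.51) = 0.9997 bits

Distribution B (p=0.51) is closer to uniform (p=0.5), so it has higher entropy.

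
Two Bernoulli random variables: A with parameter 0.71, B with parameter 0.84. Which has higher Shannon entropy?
A

For binary distributions, entropy is maximized at p=0.5 and decreases as p moves toward 0 or 1.

H(A) = H(0.71) = 0.8687 bits
H(B) = H(0.84) = 0.6343 bits

Distribution A (p=0.71) is closer to uniform (p=0.5), so it has higher entropy.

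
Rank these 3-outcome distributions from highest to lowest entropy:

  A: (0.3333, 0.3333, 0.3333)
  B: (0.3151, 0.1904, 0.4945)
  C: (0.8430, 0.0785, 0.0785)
A > B > C

Key insight: Entropy is maximized by uniform distributions and minimized by concentrated distributions.

- Uniform distributions have maximum entropy log₂(3) = 1.5850 bits
- The more "peaked" or concentrated a distribution, the lower its entropy

Entropies:
  H(A) = 1.5850 bits
  H(B) = 1.4830 bits
  H(C) = 0.7841 bits

Ranking: A > B > C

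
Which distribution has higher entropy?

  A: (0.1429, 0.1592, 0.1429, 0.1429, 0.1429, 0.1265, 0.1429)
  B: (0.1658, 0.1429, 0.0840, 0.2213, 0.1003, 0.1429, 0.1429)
A

Both distributions are close to uniform, making this a harder comparison.

H(A) = 2.8046 bits
H(B) = 2.7475 bits

The distribution closer to uniform has higher entropy.
Answer: A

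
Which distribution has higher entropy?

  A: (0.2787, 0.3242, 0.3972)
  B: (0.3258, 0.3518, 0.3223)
B

Both distributions are close to uniform, making this a harder comparison.

H(A) = 1.5696 bits
H(B) = 1.5838 bits

The distribution closer to uniform has higher entropy.
Answer: B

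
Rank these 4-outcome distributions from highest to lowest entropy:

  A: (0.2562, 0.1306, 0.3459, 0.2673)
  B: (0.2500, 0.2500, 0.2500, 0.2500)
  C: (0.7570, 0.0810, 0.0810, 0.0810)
B > A > C

Key insight: Entropy is maximized by uniform distributions and minimized by concentrated distributions.

- Uniform distributions have maximum entropy log₂(4) = 2.0000 bits
- The more "peaked" or concentrated a distribution, the lower its entropy

Entropies:
  H(A) = 1.9254 bits
  H(B) = 2.0000 bits
  H(C) = 1.1851 bits

Ranking: B > A > C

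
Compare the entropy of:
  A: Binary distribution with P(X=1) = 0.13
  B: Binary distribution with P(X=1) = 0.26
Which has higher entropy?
B

For binary distributions, entropy is maximized at p=0.5 and decreases as p moves toward 0 or 1.

H(A) = H(0.13) = 0.5574 bits
H(B) = H(0.26) = 0.8267 bits

Distribution B (p=0.26) is closer to uniform (p=0.5), so it has higher entropy.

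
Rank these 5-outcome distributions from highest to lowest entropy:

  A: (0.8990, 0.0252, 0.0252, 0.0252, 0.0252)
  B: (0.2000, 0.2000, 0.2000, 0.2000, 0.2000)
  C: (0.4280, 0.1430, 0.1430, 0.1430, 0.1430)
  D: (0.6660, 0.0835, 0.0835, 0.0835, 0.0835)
B > C > D > A

Key insight: Entropy is maximized by uniform distributions and minimized by concentrated distributions.

Entropies:
  H(A) = 0.6742 bits
  H(B) = 2.3219 bits
  H(C) = 2.1290 bits
  H(D) = 1.5870 bits

Ranking: B > C > D > A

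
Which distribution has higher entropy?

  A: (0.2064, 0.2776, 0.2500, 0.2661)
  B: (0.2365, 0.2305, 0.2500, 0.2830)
B

Both distributions are close to uniform, making this a harder comparison.

H(A) = 1.9913 bits
H(B) = 1.9953 bits

The distribution closer to uniform has higher entropy.
Answer: B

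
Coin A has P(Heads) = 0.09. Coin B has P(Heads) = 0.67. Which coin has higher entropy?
B

For binary distributions, entropy is maximized at p=0.5 and decreases as p moves toward 0 or 1.

H(A) = H(0.09) = 0.4365 bits
H(B) = H(0.67) = 0.9149 bits

Distribution B (p=0.67) is closer to uniform (p=0.5), so it has higher entropy.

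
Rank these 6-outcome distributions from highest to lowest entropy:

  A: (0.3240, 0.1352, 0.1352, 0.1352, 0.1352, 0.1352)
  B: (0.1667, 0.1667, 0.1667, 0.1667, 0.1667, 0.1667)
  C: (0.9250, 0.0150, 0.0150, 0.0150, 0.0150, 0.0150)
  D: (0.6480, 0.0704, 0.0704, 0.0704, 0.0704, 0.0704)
B > A > D > C

Key insight: Entropy is maximized by uniform distributions and minimized by concentrated distributions.

Entropies:
  H(A) = 2.4783 bits
  H(B) = 2.5850 bits
  H(C) = 0.5585 bits
  H(D) = 1.7532 bits

Ranking: B > A > D > C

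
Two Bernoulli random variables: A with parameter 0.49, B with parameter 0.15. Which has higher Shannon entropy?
A

For binary distributions, entropy is maximized at p=0.5 and decreases as p moves toward 0 or 1.

H(A) = H(0.49) = 0.9997 bits
H(B) = H(0.15) = 0.6098 bits

Distribution A (p=0.49) is closer to uniform (p=0.5), so it has higher entropy.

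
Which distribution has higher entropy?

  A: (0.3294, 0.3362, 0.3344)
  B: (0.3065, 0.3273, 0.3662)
A

Both distributions are close to uniform, making this a harder comparison.

H(A) = 1.5849 bits
H(B) = 1.5810 bits

The distribution closer to uniform has higher entropy.
Answer: A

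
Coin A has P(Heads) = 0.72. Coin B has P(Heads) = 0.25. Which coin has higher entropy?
A

For binary distributions, entropy is maximized at p=0.5 and decreases as p moves toward 0 or 1.

H(A) = H(0.72) = 0.8555 bits
H(B) = H(0.25) = 0.8113 bits

Distribution A (p=0.72) is closer to uniform (p=0.5), so it has higher entropy.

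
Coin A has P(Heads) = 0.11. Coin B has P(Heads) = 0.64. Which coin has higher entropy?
B

For binary distributions, entropy is maximized at p=0.5 and decreases as p moves toward 0 or 1.

H(A) = H(0.11) = 0.4999 bits
H(B) = H(0.64) = 0.9427 bits

Distribution B (p=0.64) is closer to uniform (p=0.5), so it has higher entropy.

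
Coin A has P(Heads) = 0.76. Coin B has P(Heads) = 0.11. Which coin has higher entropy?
A

For binary distributions, entropy is maximized at p=0.5 and decreases as p moves toward 0 or 1.

H(A) = H(0.76) = 0.7950 bits
H(B) = H(0.11) = 0.4999 bits

Distribution A (p=0.76) is closer to uniform (p=0.5), so it has higher entropy.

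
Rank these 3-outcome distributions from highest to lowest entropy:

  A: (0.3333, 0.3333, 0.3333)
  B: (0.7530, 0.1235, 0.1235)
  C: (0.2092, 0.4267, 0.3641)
A > C > B

Key insight: Entropy is maximized by uniform distributions and minimized by concentrated distributions.

- Uniform distributions have maximum entropy log₂(3) = 1.5850 bits
- The more "peaked" or concentrated a distribution, the lower its entropy

Entropies:
  H(A) = 1.5850 bits
  H(B) = 1.0535 bits
  H(C) = 1.5272 bits

Ranking: A > C > B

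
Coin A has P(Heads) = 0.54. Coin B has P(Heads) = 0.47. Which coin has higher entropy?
B

For binary distributions, entropy is maximized at p=0.5 and decreases as p moves toward 0 or 1.

H(A) = H(0.54) = 0.9954 bits
H(B) = H(0.47) = 0.9974 bits

Distribution B (p=0.47) is closer to uniform (p=0.5), so it has higher entropy.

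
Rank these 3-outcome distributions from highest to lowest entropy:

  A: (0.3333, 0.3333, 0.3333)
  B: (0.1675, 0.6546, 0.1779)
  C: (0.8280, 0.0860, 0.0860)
A > B > C

Key insight: Entropy is maximized by uniform distributions and minimized by concentrated distributions.

- Uniform distributions have maximum entropy log₂(3) = 1.5850 bits
- The more "peaked" or concentrated a distribution, the lower its entropy

Entropies:
  H(A) = 1.5850 bits
  H(B) = 1.2750 bits
  H(C) = 0.8343 bits

Ranking: A > B > C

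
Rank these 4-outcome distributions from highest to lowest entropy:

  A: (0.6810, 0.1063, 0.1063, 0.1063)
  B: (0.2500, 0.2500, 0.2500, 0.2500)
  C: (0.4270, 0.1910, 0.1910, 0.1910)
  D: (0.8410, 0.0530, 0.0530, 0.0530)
B > C > A > D

Key insight: Entropy is maximized by uniform distributions and minimized by concentrated distributions.

Entropies:
  H(A) = 1.4089 bits
  H(B) = 2.0000 bits
  H(C) = 1.8928 bits
  H(D) = 0.8839 bits

Ranking: B > C > A > D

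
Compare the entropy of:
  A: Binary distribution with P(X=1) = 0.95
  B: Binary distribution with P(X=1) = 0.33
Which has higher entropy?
B

For binary distributions, entropy is maximized at p=0.5 and decreases as p moves toward 0 or 1.

H(A) = H(0.95) = 0.2864 bits
H(B) = H(0.33) = 0.9149 bits

Distribution B (p=0.33) is closer to uniform (p=0.5), so it has higher entropy.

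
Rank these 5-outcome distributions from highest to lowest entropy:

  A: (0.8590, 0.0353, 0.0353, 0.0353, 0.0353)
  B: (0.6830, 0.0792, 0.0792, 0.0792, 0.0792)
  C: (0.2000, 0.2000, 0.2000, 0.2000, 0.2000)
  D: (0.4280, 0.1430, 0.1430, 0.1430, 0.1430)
C > D > B > A

Key insight: Entropy is maximized by uniform distributions and minimized by concentrated distributions.

Entropies:
  H(A) = 0.8689 bits
  H(B) = 1.5351 bits
  H(C) = 2.3219 bits
  H(D) = 2.1290 bits

Ranking: C > D > B > A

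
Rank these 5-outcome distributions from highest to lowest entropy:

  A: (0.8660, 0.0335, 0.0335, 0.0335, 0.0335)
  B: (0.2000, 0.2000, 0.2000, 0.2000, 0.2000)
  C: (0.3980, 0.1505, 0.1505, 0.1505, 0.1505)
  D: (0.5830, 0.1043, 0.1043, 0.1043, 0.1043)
B > C > D > A

Key insight: Entropy is maximized by uniform distributions and minimized by concentrated distributions.

Entropies:
  H(A) = 0.8363 bits
  H(B) = 2.3219 bits
  H(C) = 2.1738 bits
  H(D) = 1.8140 bits

Ranking: B > C > D > A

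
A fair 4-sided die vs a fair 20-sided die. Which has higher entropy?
20-sided die

Both are uniform distributions; for uniform over n outcomes, H = log₂(n). H(4-sided) = log₂(4) = 2.000 bits and H(20-sided) = log₂(20) = 4.322 bits. More outcomes in a uniform distribution means higher entropy.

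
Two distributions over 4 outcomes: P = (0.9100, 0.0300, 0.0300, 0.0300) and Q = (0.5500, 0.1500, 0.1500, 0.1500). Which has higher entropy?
Q

P is highly concentrated on one outcome (91%), making it nearly deterministic. Q spreads its mass more evenly (max 55%). The more spread-out distribution has higher entropy: H(P) ≈ 0.579 bits, H(Q) ≈ 1.706 bits.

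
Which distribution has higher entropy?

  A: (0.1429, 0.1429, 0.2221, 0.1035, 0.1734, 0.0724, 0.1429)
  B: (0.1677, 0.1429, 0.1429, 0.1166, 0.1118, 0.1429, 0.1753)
B

Both distributions are close to uniform, making this a harder comparison.

H(A) = 2.7365 bits
H(B) = 2.7904 bits

The distribution closer to uniform has higher entropy.
Answer: B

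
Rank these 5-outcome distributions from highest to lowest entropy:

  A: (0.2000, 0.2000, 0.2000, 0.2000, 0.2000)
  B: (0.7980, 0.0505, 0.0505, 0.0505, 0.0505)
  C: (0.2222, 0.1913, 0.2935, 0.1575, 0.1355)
A > C > B

Key insight: Entropy is maximized by uniform distributions and minimized by concentrated distributions.

- Uniform distributions have maximum entropy log₂(5) = 2.3219 bits
- The more "peaked" or concentrated a distribution, the lower its entropy

Entropies:
  H(A) = 2.3219 bits
  H(B) = 1.1299 bits
  H(C) = 2.2684 bits

Ranking: A > C > B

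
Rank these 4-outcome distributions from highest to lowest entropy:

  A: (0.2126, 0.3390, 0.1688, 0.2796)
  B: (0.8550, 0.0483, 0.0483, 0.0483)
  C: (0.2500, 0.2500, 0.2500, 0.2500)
C > A > B

Key insight: Entropy is maximized by uniform distributions and minimized by concentrated distributions.

- Uniform distributions have maximum entropy log₂(4) = 2.0000 bits
- The more "peaked" or concentrated a distribution, the lower its entropy

Entropies:
  H(A) = 1.9513 bits
  H(B) = 0.8270 bits
  H(C) = 2.0000 bits

Ranking: C > A > B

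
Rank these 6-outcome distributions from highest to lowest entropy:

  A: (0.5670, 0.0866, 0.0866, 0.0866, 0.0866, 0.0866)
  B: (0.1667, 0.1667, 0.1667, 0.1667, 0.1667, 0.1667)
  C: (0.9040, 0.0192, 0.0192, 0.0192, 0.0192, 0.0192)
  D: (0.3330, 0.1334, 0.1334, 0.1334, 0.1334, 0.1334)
B > D > A > C

Key insight: Entropy is maximized by uniform distributions and minimized by concentrated distributions.

Entropies:
  H(A) = 1.9924 bits
  H(B) = 2.5850 bits
  H(C) = 0.6791 bits
  H(D) = 2.4667 bits

Ranking: B > D > A > C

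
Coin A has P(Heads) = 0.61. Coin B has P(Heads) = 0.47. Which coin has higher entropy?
B

For binary distributions, entropy is maximized at p=0.5 and decreases as p moves toward 0 or 1.

H(A) = H(0.61) = 0.9648 bits
H(B) = H(0.47) = 0.9974 bits

Distribution B (p=0.47) is closer to uniform (p=0.5), so it has higher entropy.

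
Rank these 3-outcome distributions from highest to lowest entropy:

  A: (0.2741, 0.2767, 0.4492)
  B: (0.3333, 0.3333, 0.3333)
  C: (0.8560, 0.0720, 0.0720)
B > A > C

Key insight: Entropy is maximized by uniform distributions and minimized by concentrated distributions.

- Uniform distributions have maximum entropy log₂(3) = 1.5850 bits
- The more "peaked" or concentrated a distribution, the lower its entropy

Entropies:
  H(A) = 1.5433 bits
  H(B) = 1.5850 bits
  H(C) = 0.7386 bits

Ranking: B > A > C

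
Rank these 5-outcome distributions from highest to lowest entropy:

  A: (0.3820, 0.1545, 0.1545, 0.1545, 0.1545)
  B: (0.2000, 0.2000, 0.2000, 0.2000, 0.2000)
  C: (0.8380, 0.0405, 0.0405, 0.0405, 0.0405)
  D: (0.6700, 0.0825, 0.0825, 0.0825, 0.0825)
B > A > D > C

Key insight: Entropy is maximized by uniform distributions and minimized by concentrated distributions.

Entropies:
  H(A) = 2.1954 bits
  H(B) = 2.3219 bits
  H(C) = 0.9631 bits
  H(D) = 1.5749 bits

Ranking: B > A > D > C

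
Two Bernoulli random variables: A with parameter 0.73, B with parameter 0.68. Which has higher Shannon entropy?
B

For binary distributions, entropy is maximized at p=0.5 and decreases as p moves toward 0 or 1.

H(A) = H(0.73) = 0.8415 bits
H(B) = H(0.68) = 0.9044 bits

Distribution B (p=0.68) is closer to uniform (p=0.5), so it has higher entropy.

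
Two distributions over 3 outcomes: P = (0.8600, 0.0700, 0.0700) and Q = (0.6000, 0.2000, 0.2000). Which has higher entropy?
Q

P is highly concentrated on one outcome (86%), making it nearly deterministic. Q spreads its mass more evenly (max 60%). The more spread-out distribution has higher entropy: H(P) ≈ 0.724 bits, H(Q) ≈ 1.371 bits.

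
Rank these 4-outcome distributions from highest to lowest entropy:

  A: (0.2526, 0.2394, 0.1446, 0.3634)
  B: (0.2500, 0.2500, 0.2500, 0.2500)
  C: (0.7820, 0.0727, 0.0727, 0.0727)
B > A > C

Key insight: Entropy is maximized by uniform distributions and minimized by concentrated distributions.

- Uniform distributions have maximum entropy log₂(4) = 2.0000 bits
- The more "peaked" or concentrated a distribution, the lower its entropy

Entropies:
  H(A) = 1.9293 bits
  H(B) = 2.0000 bits
  H(C) = 1.1020 bits

Ranking: B > A > C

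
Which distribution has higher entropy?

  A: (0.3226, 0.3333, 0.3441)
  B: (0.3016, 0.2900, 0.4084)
A

Both distributions are close to uniform, making this a harder comparison.

H(A) = 1.5845 bits
H(B) = 1.5671 bits

The distribution closer to uniform has higher entropy.
Answer: A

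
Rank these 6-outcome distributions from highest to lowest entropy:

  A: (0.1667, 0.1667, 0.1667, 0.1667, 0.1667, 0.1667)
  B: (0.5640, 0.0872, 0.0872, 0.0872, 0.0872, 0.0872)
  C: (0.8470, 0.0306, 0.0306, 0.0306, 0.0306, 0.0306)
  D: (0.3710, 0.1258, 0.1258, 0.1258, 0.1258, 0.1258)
A > D > B > C

Key insight: Entropy is maximized by uniform distributions and minimized by concentrated distributions.

Entropies:
  H(A) = 2.5850 bits
  H(B) = 2.0005 bits
  H(C) = 0.9726 bits
  H(D) = 2.4119 bits

Ranking: A > D > B > C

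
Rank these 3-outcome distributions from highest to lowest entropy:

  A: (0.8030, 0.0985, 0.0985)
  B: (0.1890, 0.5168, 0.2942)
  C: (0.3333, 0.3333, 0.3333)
C > B > A

Key insight: Entropy is maximized by uniform distributions and minimized by concentrated distributions.

- Uniform distributions have maximum entropy log₂(3) = 1.5850 bits
- The more "peaked" or concentrated a distribution, the lower its entropy

Entropies:
  H(A) = 0.9129 bits
  H(B) = 1.4658 bits
  H(C) = 1.5850 bits

Ranking: C > B > A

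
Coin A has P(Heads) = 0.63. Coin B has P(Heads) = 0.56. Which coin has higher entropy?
B

For binary distributions, entropy is maximized at p=0.5 and decreases as p moves toward 0 or 1.

H(A) = H(0.63) = 0.9507 bits
H(B) = H(0.56) = 0.9896 bits

Distribution B (p=0.56) is closer to uniform (p=0.5), so it has higher entropy.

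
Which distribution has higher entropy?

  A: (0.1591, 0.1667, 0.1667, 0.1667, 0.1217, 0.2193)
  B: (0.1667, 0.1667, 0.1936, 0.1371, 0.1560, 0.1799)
B

Both distributions are close to uniform, making this a harder comparison.

H(A) = 2.5641 bits
H(B) = 2.5767 bits

The distribution closer to uniform has higher entropy.
Answer: B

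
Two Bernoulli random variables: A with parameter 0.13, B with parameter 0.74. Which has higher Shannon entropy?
B

For binary distributions, entropy is maximized at p=0.5 and decreases as p moves toward 0 or 1.

H(A) = H(0.13) = 0.5574 bits
H(B) = H(0.74) = 0.8267 bits

Distribution B (p=0.74) is closer to uniform (p=0.5), so it has higher entropy.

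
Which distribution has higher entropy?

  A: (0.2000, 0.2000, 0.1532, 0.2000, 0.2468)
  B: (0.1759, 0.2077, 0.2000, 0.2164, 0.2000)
B

Both distributions are close to uniform, making this a harder comparison.

H(A) = 2.3060 bits
H(B) = 2.3186 bits

The distribution closer to uniform has higher entropy.
Answer: B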